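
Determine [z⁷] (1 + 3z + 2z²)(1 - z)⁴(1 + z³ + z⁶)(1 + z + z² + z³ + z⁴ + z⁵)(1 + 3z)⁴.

270

(1 + 3z + 2z²) has coefficients 1,3,2 for degrees 0…2.
(1 - z)⁴ has coefficients 1,-4,6,-4,1,0,0,0 for degrees 0…7.
Multiplying by (1 + z³ + z⁶) gives running coefficients 1,-4,6,-3,-3,6,-3,-3 for degrees 0…7.
Multiplying by (1 + z + z² + z³ + z⁴ + z⁵) gives running coefficients 1,-3,3,0,-3,3,-1,0 for degrees 0…7.
Finally multiplying by (1 + 3z)⁴, the product of all factors after the first has coefficients 1,9,21,-18,-84,48,116,-174 for degrees 0…7.
[z⁷] = 1·(-174) + 3·116 + 2·48 = 270.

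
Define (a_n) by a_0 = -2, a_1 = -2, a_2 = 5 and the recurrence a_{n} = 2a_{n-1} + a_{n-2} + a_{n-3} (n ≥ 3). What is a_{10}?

4332

The ordinary generating function has denominator 1 - 2t - t^2 - t^3.
Iterating the recurrence: a_0,…,a_{10} = -2, -2, 5, 6, 15, 41, 103, 262, 668, 1701, 4332.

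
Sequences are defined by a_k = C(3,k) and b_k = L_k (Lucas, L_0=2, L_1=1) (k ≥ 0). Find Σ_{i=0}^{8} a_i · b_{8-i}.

Write out a_i and b_{8-i} for i = 0,…,8 and sum the products.
Σ = 1·47 + 3·29 + 3·18 + 1·11 + 0·7 + 0·4 + 0·3 + 0·1 + 0·2 = 199.

199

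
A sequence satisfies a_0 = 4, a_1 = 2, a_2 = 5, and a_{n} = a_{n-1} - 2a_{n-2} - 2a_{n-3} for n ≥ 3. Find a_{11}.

The ordinary generating function has denominator 1 - t + 2t^2 + 2t^3.
Iterating the recurrence: a_0,…,a_{11} = 4, 2, 5, -7, -21, -17, 39, 115, 71, -237, -609, -277.

-277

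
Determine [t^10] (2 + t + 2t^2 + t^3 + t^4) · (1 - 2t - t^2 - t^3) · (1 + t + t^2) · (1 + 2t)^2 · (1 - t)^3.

(2 + t + 2t^2 + t^3 + t^4) has coefficients 2,1,2,1,1 for degrees 0…4.
(1 - 2t - t^2 - t^3) has coefficients 1,-2,-1,-1,0,0,0,0,0,0,0 for degrees 0…10.
Multiplying by (1 + t + t^2) gives running coefficients 1,-1,-2,-4,-2,-1,0,0,0,0,0 for degrees 0…10.
Multiplying by (1 + 2t)^2 gives running coefficients 1,3,-2,-16,-26,-25,-12,-4,0,0,0 for degrees 0…10.
Finally multiplying by (1 - t)^3, the product of all factors after the first has coefficients 1,0,-8,-2,13,7,1,-17,1,0,4 for degrees 0…10.
[t^10] = 2·4 + 1·0 + 2·1 + 1·(-17) + 1·1 = -6.

-6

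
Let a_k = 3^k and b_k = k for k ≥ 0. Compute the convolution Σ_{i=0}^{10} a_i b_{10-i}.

Write out a_i and b_{10-i} for i = 0,…,10 and sum the products.
Σ = 1·10 + 3·9 + 9·8 + 27·7 + 81·6 + 243·5 + 729·4 + 2187·3 + 6561·2 + 19683·1 + 59049·0 = 44281.

44281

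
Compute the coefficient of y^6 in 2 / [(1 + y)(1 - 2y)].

86

Partial fractions give a closed form: a_n = (2/3)·(-1)^n + (4/3)·2^n.
At n = 6: a_6 = 86.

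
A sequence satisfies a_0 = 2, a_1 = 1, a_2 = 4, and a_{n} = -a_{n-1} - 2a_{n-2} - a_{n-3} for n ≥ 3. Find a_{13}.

31

The ordinary generating function has denominator 1 + z + 2z^2 + z^3.
Iterating the recurrence: a_0,…,a_{13} = 2, 1, 4, -8, -1, 13, -3, -22, 15, 32, -40, -39, 87, 31.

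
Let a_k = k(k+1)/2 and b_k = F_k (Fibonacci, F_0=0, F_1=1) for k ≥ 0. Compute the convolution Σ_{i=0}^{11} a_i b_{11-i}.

894

Write out a_i and b_{11-i} for i = 0,…,11 and sum the products.
Σ = 0·89 + 1·55 + 3·34 + 6·21 + 10·13 + 15·8 + 21·5 + 28·3 + 36·2 + 45·1 + 55·1 + 66·0 = 894.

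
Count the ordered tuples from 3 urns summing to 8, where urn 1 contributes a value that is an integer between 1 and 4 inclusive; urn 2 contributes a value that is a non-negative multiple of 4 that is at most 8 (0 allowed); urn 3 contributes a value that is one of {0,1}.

2

The generating function for the choices is (y + y² + y³ + y⁴)·(1 + y⁴ + y⁸)·(1 + y); the count is [y⁸].
(y + y² + y³ + y⁴) has coefficients 0,1,1,1,1 for degrees 0…4.
(1 + y⁴ + y⁸) has coefficients 1,0,0,0,1,0,0,0,1 for degrees 0…8.
Finally multiplying by (1 + y), the product of all factors after the first has coefficients 1,1,0,0,1,1,0,0,1 for degrees 0…8.
[y⁸] = 1·0 + 1·0 + 1·1 + 1·1 = 2.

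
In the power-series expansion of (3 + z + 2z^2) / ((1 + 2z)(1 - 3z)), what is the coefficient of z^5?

The denominator gives the recurrence a_n = a_(n−1) + 6a_(n−2) for n ≥ 3; the numerator fixes a_0 = 3, a_1 = 4, a_2 = 24.
Iterating: 3, 4, 24, 48, 192, 480, so a_5 = 480.

480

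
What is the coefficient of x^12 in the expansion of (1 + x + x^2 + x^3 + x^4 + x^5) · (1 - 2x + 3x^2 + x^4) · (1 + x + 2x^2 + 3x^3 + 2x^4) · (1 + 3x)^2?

254

(1 + x + x^2 + x^3 + x^4 + x^5) has coefficients 1,1,1,1,1,1 for degrees 0…5.
(1 - 2x + 3x^2 + x^4) has coefficients 1,-2,3,0,1,0,0,0,0,0,0,0,0 for degrees 0…12.
Multiplying by (1 + x + 2x^2 + 3x^3 + 2x^4) gives running coefficients 1,-1,3,2,3,6,8,3,2,0,0,0,0 for degrees 0…12.
Finally multiplying by (1 + 3x)^2, the product of all factors after the first has coefficients 1,5,6,11,42,42,71,105,92,39,18,0,0 for degrees 0…12.
[x^12] = 1·0 + 1·0 + 1·18 + 1·39 + 1·92 + 1·105 = 254.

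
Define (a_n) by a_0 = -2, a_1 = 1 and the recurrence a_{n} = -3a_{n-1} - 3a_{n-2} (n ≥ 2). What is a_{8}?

The ordinary generating function has denominator 1 + 3z + 3z^2.
Iterating the recurrence: a_0,…,a_{8} = -2, 1, 3, -12, 27, -45, 54, -27, -81.

-81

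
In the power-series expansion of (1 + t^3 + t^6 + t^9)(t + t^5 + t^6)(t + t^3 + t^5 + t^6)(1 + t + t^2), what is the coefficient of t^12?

(1 + t^3 + t^6 + t^9) has coefficients 1,0,0,1,0,0,1,0,0,1 for degrees 0…9.
(t + t^5 + t^6) has coefficients 0,1,0,0,0,1,1,0,0,0,0,0,0 for degrees 0…12.
Multiplying by (t + t^3 + t^5 + t^6) gives running coefficients 0,0,1,0,1,0,2,2,1,1,1,2,1 for degrees 0…12.
Finally multiplying by (1 + t + t^2), the product of all factors after the first has coefficients 0,0,1,1,2,1,3,4,5,4,3,4,4 for degrees 0…12.
[t^12] = 1·4 + 1·4 + 1·3 + 1·1 = 12.

12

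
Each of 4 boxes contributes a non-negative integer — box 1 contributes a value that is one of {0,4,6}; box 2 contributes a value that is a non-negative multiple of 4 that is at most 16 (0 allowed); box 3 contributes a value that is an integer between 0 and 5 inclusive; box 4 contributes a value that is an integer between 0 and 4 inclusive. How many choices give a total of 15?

22

The generating function for the choices is (1 + t⁴ + t⁶)·(1 + t⁴ + t⁸ + t¹² + t¹⁶)·(1 + t + t² + t³ + t⁴ + t⁵)·(1 + t + t² + t³ + t⁴); the count is [t¹⁵].
(1 + t⁴ + t⁶) has coefficients 1,0,0,0,1,0,1 for degrees 0…6.
(1 + t⁴ + t⁸ + t¹² + t¹⁶) has coefficients 1,0,0,0,1,0,0,0,1,0,0,0,1,0,0,0 for degrees 0…15.
Multiplying by (1 + t + t² + t³ + t⁴ + t⁵) gives running coefficients 1,1,1,1,2,2,1,1,2,2,1,1,2,2,1,1 for degrees 0…15.
Finally multiplying by (1 + t + t² + t³ + t⁴), the product of all factors after the first has coefficients 1,2,3,4,6,7,7,7,8,8,7,7,8,8,7,7 for degrees 0…15.
[t¹⁵] = 1·7 + 1·7 + 1·8 = 22.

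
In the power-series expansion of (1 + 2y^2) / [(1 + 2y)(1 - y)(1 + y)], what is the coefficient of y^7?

-254

Partial fractions give a closed form: a_n = (2)·(-2)^n + (1/2)·1^n + (-3/2)·(-1)^n.
At n = 7: a_7 = -254.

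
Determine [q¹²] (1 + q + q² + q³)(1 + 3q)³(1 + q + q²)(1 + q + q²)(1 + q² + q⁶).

(1 + q + q² + q³) has coefficients 1,1,1,1 for degrees 0…3.
(1 + 3q)³ has coefficients 1,9,27,27,0,0,0,0,0,0,0,0,0 for degrees 0…12.
Multiplying by (1 + q + q²) gives running coefficients 1,10,37,63,54,27,0,0,0,0,0,0,0 for degrees 0…12.
Multiplying by (1 + q + q²) gives running coefficients 1,11,48,110,154,144,81,27,0,0,0,0,0 for degrees 0…12.
Finally multiplying by (1 + q² + q⁶), the product of all factors after the first has coefficients 1,11,49,121,202,254,236,182,129,137,154,144,81 for degrees 0…12.
[q¹²] = 1·81 + 1·144 + 1·154 + 1·137 = 516.

516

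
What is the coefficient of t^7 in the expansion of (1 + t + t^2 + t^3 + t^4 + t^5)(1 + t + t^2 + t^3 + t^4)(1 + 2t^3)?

13

(1 + t + t^2 + t^3 + t^4 + t^5) has coefficients 1,1,1,1,1,1 for degrees 0…5.
(1 + t + t^2 + t^3 + t^4) has coefficients 1,1,1,1,1,0,0,0 for degrees 0…7.
Finally multiplying by (1 + 2t^3), the product of all factors after the first has coefficients 1,1,1,3,3,2,2,2 for degrees 0…7.
[t^7] = 1·2 + 1·2 + 1·2 + 1·3 + 1·3 + 1·1 = 13.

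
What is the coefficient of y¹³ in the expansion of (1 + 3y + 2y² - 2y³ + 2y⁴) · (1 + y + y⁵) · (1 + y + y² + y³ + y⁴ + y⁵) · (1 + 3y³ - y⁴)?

16

(1 + 3y + 2y² - 2y³ + 2y⁴) has coefficients 1,3,2,-2,2 for degrees 0…4.
(1 + y + y⁵) has coefficients 1,1,0,0,0,1,0,0,0,0,0,0,0,0 for degrees 0…13.
Multiplying by (1 + y + y² + y³ + y⁴ + y⁵) gives running coefficients 1,2,2,2,2,3,2,1,1,1,1,0,0,0 for degrees 0…13.
Finally multiplying by (1 + 3y³ - y⁴), the product of all factors after the first has coefficients 1,2,2,5,7,7,6,5,8,4,2,2,2,2 for degrees 0…13.
[y¹³] = 1·2 + 3·2 + 2·2 − 2·2 + 2·4 = 16.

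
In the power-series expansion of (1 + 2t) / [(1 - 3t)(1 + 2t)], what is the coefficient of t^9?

Partial fractions give a closed form: a_n = (1)·3^n.
At n = 9: a_9 = 19683.

19683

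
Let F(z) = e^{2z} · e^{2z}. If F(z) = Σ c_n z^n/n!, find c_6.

The EGF product rule gives c_6 = Σ_{k_1+k_2=6} C(6; k_1,k_2) · ∏ g_i(k_i), where e^{2z} gives (2)^k; e^{2z} gives (2)^k.
g_1(k) for k = 0…6: 1, 2, 4, 8, 16, 32, 64.
g_2(k) for k = 0…6: 1, 2, 4, 8, 16, 32, 64.
c_6 = Σ_k C(6,k)·g_1(k)·g_2(6−k) = 1·1·64 + 6·2·32 + 15·4·16 + 20·8·8 + 15·16·4 + 6·32·2 + 1·64·1 = 64 + 384 + 960 + 1280 + 960 + 384 + 64 = 4096.

4096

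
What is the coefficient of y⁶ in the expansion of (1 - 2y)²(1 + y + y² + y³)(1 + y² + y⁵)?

-3

(1 - 2y)² has coefficients 1,-4,4 for degrees 0…2.
(1 + y + y² + y³) has coefficients 1,1,1,1,0,0,0 for degrees 0…6.
Finally multiplying by (1 + y² + y⁵), the product of all factors after the first has coefficients 1,1,2,2,1,2,1 for degrees 0…6.
[y⁶] = 1·1 − 4·2 + 4·1 = -3.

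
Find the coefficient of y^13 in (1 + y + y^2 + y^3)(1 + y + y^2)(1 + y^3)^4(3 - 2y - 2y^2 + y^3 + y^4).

(1 + y + y^2 + y^3) has coefficients 1,1,1,1 for degrees 0…3.
(1 + y + y^2) has coefficients 1,1,1,0,0,0,0,0,0,0,0,0,0,0 for degrees 0…13.
Multiplying by (1 + y^3)^4 gives running coefficients 1,1,1,4,4,4,6,6,6,4,4,4,1,1 for degrees 0…13.
Finally multiplying by (3 - 2y - 2y^2 + y^3 + y^4), the product of all factors after the first has coefficients 3,1,-1,9,4,-2,7,6,2,-2,4,8,-3,1 for degrees 0…13.
[y^13] = 1·1 + 1·(-3) + 1·8 + 1·4 = 10.

10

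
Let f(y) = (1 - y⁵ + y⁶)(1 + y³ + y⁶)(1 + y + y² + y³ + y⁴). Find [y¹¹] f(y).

(1 - y⁵ + y⁶) has coefficients 1,0,0,0,0,-1,1 for degrees 0…6.
(1 + y³ + y⁶) has coefficients 1,0,0,1,0,0,1,0,0,0,0,0 for degrees 0…11.
Finally multiplying by (1 + y + y² + y³ + y⁴), the product of all factors after the first has coefficients 1,1,1,2,2,1,2,2,1,1,1,0 for degrees 0…11.
[y¹¹] = 1·0 − 1·2 + 1·1 = -1.

-1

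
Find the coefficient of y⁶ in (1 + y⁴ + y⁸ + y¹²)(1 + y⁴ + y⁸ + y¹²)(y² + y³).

(1 + y⁴ + y⁸ + y¹²) has coefficients 1,0,0,0,1,0,0 for degrees 0…6.
(1 + y⁴ + y⁸ + y¹²) has coefficients 1,0,0,0,1,0,0 for degrees 0…6.
Finally multiplying by (y² + y³), the product of all factors after the first has coefficients 0,0,1,1,0,0,1 for degrees 0…6.
[y⁶] = 1·1 + 1·1 = 2.

2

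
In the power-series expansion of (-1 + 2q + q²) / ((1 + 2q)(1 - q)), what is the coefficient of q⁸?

The denominator gives the recurrence a_n = −a_(n−1) + 2a_(n−2) for n ≥ 3; the numerator fixes a_0 = -1, a_1 = 3, a_2 = -4.
Iterating: -1, 3, -4, 10, -18, 38, -74, 150, -298, so a_8 = -298.

-298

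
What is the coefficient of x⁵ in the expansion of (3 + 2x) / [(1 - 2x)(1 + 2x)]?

32

The denominator gives the recurrence a_n = 4a_(n−2) for n ≥ 2; the numerator fixes a_0 = 3, a_1 = 2.
Iterating: 3, 2, 12, 8, 48, 32, so a_5 = 32.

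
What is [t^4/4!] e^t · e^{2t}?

The EGF product rule gives c_4 = Σ_{k_1+k_2=4} C(4; k_1,k_2) · ∏ g_i(k_i), where e^t gives (1)^k; e^{2t} gives (2)^k.
g_1(k) for k = 0…4: 1, 1, 1, 1, 1.
g_2(k) for k = 0…4: 1, 2, 4, 8, 16.
c_4 = Σ_k C(4,k)·g_1(k)·g_2(4−k) = 1·1·16 + 4·1·8 + 6·1·4 + 4·1·2 + 1·1·1 = 16 + 32 + 24 + 8 + 1 = 81.

81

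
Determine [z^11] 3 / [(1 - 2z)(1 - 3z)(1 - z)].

2366910

Partial fractions give a closed form: a_n = (-12)·2^n + (27/2)·3^n + (3/2)·1^n.
At n = 11: a_11 = 2366910.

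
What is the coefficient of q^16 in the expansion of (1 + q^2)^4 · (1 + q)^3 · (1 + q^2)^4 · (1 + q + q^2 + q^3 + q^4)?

505

(1 + q^2)^4 has coefficients 1,0,4,0,6,0,4,0,1 for degrees 0…8.
(1 + q)^3 has coefficients 1,3,3,1,0,0,0,0,0,0,0,0,0,0,0,0,0 for degrees 0…16.
Multiplying by (1 + q^2)^4 gives running coefficients 1,3,7,13,18,22,22,18,13,7,3,1,0,0,0,0,0 for degrees 0…16.
Finally multiplying by (1 + q + q^2 + q^3 + q^4), the product of all factors after the first has coefficients 1,4,11,24,42,63,82,93,93,82,63,42,24,11,4,1,0 for degrees 0…16.
[q^16] = 1·0 + 4·4 + 6·24 + 4·63 + 1·93 = 505.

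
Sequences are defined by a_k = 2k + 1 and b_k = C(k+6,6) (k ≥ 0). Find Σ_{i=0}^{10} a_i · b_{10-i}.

68068

The convolution is the x^10 coefficient of A(x)B(x).
Σ = 1·8008 + 3·5005 + 5·3003 + 7·1716 + 9·924 + 11·462 + 13·210 + 15·84 + 17·28 + 19·7 + 21·1 = 68068.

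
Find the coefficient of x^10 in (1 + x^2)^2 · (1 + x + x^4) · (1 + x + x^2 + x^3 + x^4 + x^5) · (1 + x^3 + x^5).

(1 + x^2)^2 has coefficients 1,0,2,0,1 for degrees 0…4.
(1 + x + x^4) has coefficients 1,1,0,0,1,0,0,0,0,0,0 for degrees 0…10.
Multiplying by (1 + x + x^2 + x^3 + x^4 + x^5) gives running coefficients 1,2,2,2,3,3,2,1,1,1,0 for degrees 0…10.
Finally multiplying by (1 + x^3 + x^5), the product of all factors after the first has coefficients 1,2,2,3,5,6,6,6,6,6,4 for degrees 0…10.
[x^10] = 1·4 + 2·6 + 1·6 = 22.

22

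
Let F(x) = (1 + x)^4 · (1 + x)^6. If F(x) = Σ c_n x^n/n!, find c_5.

30240

The EGF product rule gives c_5 = Σ_{k_1+k_2=5} C(5; k_1,k_2) · ∏ g_i(k_i), where (1+x)^4 gives the falling factorial (4)_k; (1+x)^6 gives the falling factorial (6)_k.
g_1(k) for k = 0…5: 1, 4, 12, 24, 24, 0.
g_2(k) for k = 0…5: 1, 6, 30, 120, 360, 720.
c_5 = Σ_k C(5,k)·g_1(k)·g_2(5−k) = 1·1·720 + 5·4·360 + 10·12·120 + 10·24·30 + 5·24·6 = 720 + 7200 + 14400 + 7200 + 720 = 30240.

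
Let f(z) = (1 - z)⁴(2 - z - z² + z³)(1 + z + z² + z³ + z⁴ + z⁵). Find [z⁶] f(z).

(1 - z)⁴ has coefficients 1,-4,6,-4,1 for degrees 0…4.
(2 - z - z² + z³) has coefficients 2,-1,-1,1,0,0,0 for degrees 0…6.
Finally multiplying by (1 + z + z² + z³ + z⁴ + z⁵), the product of all factors after the first has coefficients 2,1,0,1,1,1,-1 for degrees 0…6.
[z⁶] = 1·(-1) − 4·1 + 6·1 − 4·1 + 1·0 = -3.

-3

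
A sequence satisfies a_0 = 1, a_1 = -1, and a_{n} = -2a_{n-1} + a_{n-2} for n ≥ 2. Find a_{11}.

-8119

The ordinary generating function has denominator 1 + 2t - t^2.
Iterating the recurrence: a_0,…,a_{11} = 1, -1, 3, -7, 17, -41, 99, -239, 577, -1393, 3363, -8119.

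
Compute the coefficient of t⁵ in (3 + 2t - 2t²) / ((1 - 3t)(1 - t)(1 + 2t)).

740

Partial fractions give a closed form: a_n = (31/10)·3^n + (-1/2)·1^n + (2/5)·(-2)^n.
At n = 5: a_5 = 740.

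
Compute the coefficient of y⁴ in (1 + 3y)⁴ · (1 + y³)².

(1 + 3y)⁴ has coefficients 1,12,54,108,81 for degrees 0…4.
(1 + y³)² has coefficients 1,0,0,2,0 for degrees 0…4.
[y⁴] = 1·0 + 12·2 + 54·0 + 108·0 + 81·1 = 105.

105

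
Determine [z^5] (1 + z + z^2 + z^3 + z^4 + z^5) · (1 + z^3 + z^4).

3

(1 + z + z^2 + z^3 + z^4 + z^5) has coefficients 1,1,1,1,1,1 for degrees 0…5.
(1 + z^3 + z^4) has coefficients 1,0,0,1,1,0 for degrees 0…5.
[z^5] = 1·0 + 1·1 + 1·1 + 1·0 + 1·0 + 1·1 = 3.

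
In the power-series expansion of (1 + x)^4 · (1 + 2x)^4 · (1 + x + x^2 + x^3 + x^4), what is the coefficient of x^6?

1171

(1 + x)^4 has coefficients 1,4,6,4,1 for degrees 0…4.
(1 + 2x)^4 has coefficients 1,8,24,32,16,0,0 for degrees 0…6.
Finally multiplying by (1 + x + x^2 + x^3 + x^4), the product of all factors after the first has coefficients 1,9,33,65,81,80,72 for degrees 0…6.
[x^6] = 1·72 + 4·80 + 6·81 + 4·65 + 1·33 = 1171.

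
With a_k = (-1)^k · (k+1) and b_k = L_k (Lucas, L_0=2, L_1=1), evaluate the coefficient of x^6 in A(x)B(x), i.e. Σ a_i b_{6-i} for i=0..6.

This is [x^6] in the product of the two ordinary generating functions.
Σ = 1·18 − 2·11 + 3·7 − 4·4 + 5·3 − 6·1 + 7·2 = 24.

24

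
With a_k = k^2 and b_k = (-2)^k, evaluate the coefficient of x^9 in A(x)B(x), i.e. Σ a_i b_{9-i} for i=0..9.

69

Write out a_i and b_{9-i} for i = 0,…,9 and sum the products.
Σ = 0·(-512) + 1·256 + 4·(-128) + 9·64 + 16·(-32) + 25·16 + 36·(-8) + 49·4 + 64·(-2) + 81·1 = 69.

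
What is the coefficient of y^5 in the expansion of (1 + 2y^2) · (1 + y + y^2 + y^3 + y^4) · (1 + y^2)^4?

(1 + 2y^2) has coefficients 1,0,2 for degrees 0…2.
(1 + y + y^2 + y^3 + y^4) has coefficients 1,1,1,1,1,0 for degrees 0…5.
Finally multiplying by (1 + y^2)^4, the product of all factors after the first has coefficients 1,1,5,5,11,10 for degrees 0…5.
[y^5] = 1·10 + 2·5 = 20.

20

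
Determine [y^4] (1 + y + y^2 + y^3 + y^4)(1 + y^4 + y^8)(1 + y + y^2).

(1 + y + y^2 + y^3 + y^4) has coefficients 1,1,1,1,1 for degrees 0…4.
(1 + y^4 + y^8) has coefficients 1,0,0,0,1 for degrees 0…4.
Finally multiplying by (1 + y + y^2), the product of all factors after the first has coefficients 1,1,1,0,1 for degrees 0…4.
[y^4] = 1·1 + 1·0 + 1·1 + 1·1 + 1·1 = 4.

4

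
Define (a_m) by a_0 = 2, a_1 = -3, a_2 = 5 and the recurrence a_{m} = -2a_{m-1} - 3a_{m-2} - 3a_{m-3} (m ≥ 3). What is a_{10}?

53

The ordinary generating function has denominator 1 + 2x + 3x^2 + 3x^3.
Iterating the recurrence: a_0,…,a_{10} = 2, -3, 5, -7, 8, -10, 17, -28, 35, -37, 53.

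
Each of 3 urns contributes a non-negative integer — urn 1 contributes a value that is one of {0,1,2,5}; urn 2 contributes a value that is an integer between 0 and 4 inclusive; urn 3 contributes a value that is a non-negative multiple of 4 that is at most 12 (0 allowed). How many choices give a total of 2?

3

The generating function for the choices is (1 + y + y^2 + y^5)·(1 + y + y^2 + y^3 + y^4)·(1 + y^4 + y^8 + y^12); the count is [y^2].
(1 + y + y^2 + y^5) has coefficients 1,1,1 for degrees 0…2.
(1 + y + y^2 + y^3 + y^4) has coefficients 1,1,1 for degrees 0…2.
Finally multiplying by (1 + y^4 + y^8 + y^12), the product of all factors after the first has coefficients 1,1,1 for degrees 0…2.
[y^2] = 1·1 + 1·1 + 1·1 = 3.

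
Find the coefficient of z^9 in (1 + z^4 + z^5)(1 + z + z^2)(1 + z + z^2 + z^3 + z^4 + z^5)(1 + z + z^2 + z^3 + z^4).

32

(1 + z^4 + z^5) has coefficients 1,0,0,0,1,1 for degrees 0…5.
(1 + z + z^2) has coefficients 1,1,1,0,0,0,0,0,0,0 for degrees 0…9.
Multiplying by (1 + z + z^2 + z^3 + z^4 + z^5) gives running coefficients 1,2,3,3,3,3,2,1,0,0 for degrees 0…9.
Finally multiplying by (1 + z + z^2 + z^3 + z^4), the product of all factors after the first has coefficients 1,3,6,9,12,14,14,12,9,6 for degrees 0…9.
[z^9] = 1·6 + 1·14 + 1·12 = 32.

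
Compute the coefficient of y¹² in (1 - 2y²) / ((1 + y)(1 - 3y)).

The denominator gives the recurrence a_n = 2a_(n−1) + 3a_(n−2) for n ≥ 3; the numerator fixes a_0 = 1, a_1 = 2, a_2 = 5.
Iterating: 1, 2, 5, 16, 47, 142, 425, 1276, 3827, 11482, 34445, 103336, 310007, so a_12 = 310007.

310007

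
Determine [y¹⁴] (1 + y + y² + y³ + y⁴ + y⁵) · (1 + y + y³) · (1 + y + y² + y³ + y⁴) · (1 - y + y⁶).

10

(1 + y + y² + y³ + y⁴ + y⁵) has coefficients 1,1,1,1,1,1 for degrees 0…5.
(1 + y + y³) has coefficients 1,1,0,1,0,0,0,0,0,0,0,0,0,0,0 for degrees 0…14.
Multiplying by (1 + y + y² + y³ + y⁴) gives running coefficients 1,2,2,3,3,2,1,1,0,0,0,0,0,0,0 for degrees 0…14.
Finally multiplying by (1 - y + y⁶), the product of all factors after the first has coefficients 1,1,0,1,0,-1,0,2,1,3,3,2,1,1,0 for degrees 0…14.
[y¹⁴] = 1·0 + 1·1 + 1·1 + 1·2 + 1·3 + 1·3 = 10.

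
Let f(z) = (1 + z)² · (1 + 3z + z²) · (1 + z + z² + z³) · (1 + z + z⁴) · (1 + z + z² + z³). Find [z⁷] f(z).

(1 + z)² has coefficients 1,2,1 for degrees 0…2.
(1 + 3z + z²) has coefficients 1,3,1,0,0,0,0,0 for degrees 0…7.
Multiplying by (1 + z + z² + z³) gives running coefficients 1,4,5,5,4,1,0,0 for degrees 0…7.
Multiplying by (1 + z + z⁴) gives running coefficients 1,5,9,10,10,9,6,5 for degrees 0…7.
Finally multiplying by (1 + z + z² + z³), the product of all factors after the first has coefficients 1,6,15,25,34,38,35,30 for degrees 0…7.
[z⁷] = 1·30 + 2·35 + 1·38 = 138.

138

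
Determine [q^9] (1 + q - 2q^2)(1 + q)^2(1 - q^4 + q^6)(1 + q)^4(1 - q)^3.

-34

(1 + q - 2q^2) has coefficients 1,1,-2 for degrees 0…2.
(1 + q)^2 has coefficients 1,2,1,0,0,0,0,0,0,0 for degrees 0…9.
Multiplying by (1 - q^4 + q^6) gives running coefficients 1,2,1,0,-1,-2,0,2,1,0 for degrees 0…9.
Multiplying by (1 + q)^4 gives running coefficients 1,6,15,20,14,0,-13,-14,0,14 for degrees 0…9.
Finally multiplying by (1 - q)^3, the product of all factors after the first has coefficients 1,3,0,-8,-7,3,9,11,3,-15 for degrees 0…9.
[q^9] = 1·(-15) + 1·3 − 2·11 = -34.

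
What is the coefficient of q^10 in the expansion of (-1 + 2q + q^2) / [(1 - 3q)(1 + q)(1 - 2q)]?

The denominator gives the recurrence a_n = 4a_(n−1) − a_(n−2) − 6a_(n−3) for n ≥ 3; the numerator fixes a_0 = -1, a_1 = -2, a_2 = -6.
Iterating: -1, -2, -6, -16, -46, -132, -386, -1136, -3366, -10012, -29866, so a_10 = -29866.

-29866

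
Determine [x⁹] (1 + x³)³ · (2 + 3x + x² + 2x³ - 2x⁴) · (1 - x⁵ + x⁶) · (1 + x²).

14

(1 + x³)³ has coefficients 1,0,0,3,0,0,3,0,0,1 for degrees 0…9.
(2 + 3x + x² + 2x³ - 2x⁴) has coefficients 2,3,1,2,-2,0,0,0,0,0 for degrees 0…9.
Multiplying by (1 - x⁵ + x⁶) gives running coefficients 2,3,1,2,-2,-2,-1,2,-1,4 for degrees 0…9.
Finally multiplying by (1 + x²), the product of all factors after the first has coefficients 2,3,3,5,-1,0,-3,0,-2,6 for degrees 0…9.
[x⁹] = 1·6 + 3·(-3) + 3·5 + 1·2 = 14.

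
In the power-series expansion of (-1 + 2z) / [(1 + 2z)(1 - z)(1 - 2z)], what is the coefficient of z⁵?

21

Partial fractions give a closed form: a_n = (-2/3)·(-2)^n + (-1/3)·1^n.
At n = 5: a_5 = 21.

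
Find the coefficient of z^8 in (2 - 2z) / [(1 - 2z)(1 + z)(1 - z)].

Partial fractions give a closed form: a_n = (4/3)·2^n + (2/3)·(-1)^n.
At n = 8: a_8 = 342.

342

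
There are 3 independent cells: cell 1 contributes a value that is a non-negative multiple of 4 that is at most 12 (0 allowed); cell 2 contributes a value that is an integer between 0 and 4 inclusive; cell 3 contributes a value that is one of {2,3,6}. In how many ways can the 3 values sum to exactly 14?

The generating function for the choices is (1 + q⁴ + q⁸ + q¹²)·(1 + q + q² + q³ + q⁴)·(q² + q³ + q⁶); the count is [q¹⁴].
(1 + q⁴ + q⁸ + q¹²) has coefficients 1,0,0,0,1,0,0,0,1,0,0,0,1 for degrees 0…12.
(1 + q + q² + q³ + q⁴) has coefficients 1,1,1,1,1,0,0,0,0,0,0,0,0,0,0 for degrees 0…14.
Finally multiplying by (q² + q³ + q⁶), the product of all factors after the first has coefficients 0,0,1,2,2,2,3,2,1,1,1,0,0,0,0 for degrees 0…14.
[q¹⁴] = 1·0 + 1·1 + 1·3 + 1·1 = 5.

5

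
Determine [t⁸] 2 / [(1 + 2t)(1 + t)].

Partial fractions give a closed form: a_n = (4)·(-2)^n + (-2)·(-1)^n.
At n = 8: a_8 = 1022.

1022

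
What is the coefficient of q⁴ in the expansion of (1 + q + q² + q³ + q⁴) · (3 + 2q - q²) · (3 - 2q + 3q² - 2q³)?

6

(1 + q + q² + q³ + q⁴) has coefficients 1,1,1,1,1 for degrees 0…4.
(3 + 2q - q²) has coefficients 3,2,-1,0,0 for degrees 0…4.
Finally multiplying by (3 - 2q + 3q² - 2q³), the product of all factors after the first has coefficients 9,0,2,2,-7 for degrees 0…4.
[q⁴] = 1·(-7) + 1·2 + 1·2 + 1·0 + 1·9 = 6.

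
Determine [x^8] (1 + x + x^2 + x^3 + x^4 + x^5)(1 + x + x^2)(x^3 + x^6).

(1 + x + x^2 + x^3 + x^4 + x^5) has coefficients 1,1,1,1,1,1 for degrees 0…5.
(1 + x + x^2) has coefficients 1,1,1,0,0,0,0,0,0 for degrees 0…8.
Finally multiplying by (x^3 + x^6), the product of all factors after the first has coefficients 0,0,0,1,1,1,1,1,1 for degrees 0…8.
[x^8] = 1·1 + 1·1 + 1·1 + 1·1 + 1·1 + 1·1 = 6.

6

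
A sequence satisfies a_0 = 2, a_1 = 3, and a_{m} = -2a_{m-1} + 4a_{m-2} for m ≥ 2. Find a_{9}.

4608

The ordinary generating function has denominator 1 + 2z - 4z^2.
Iterating the recurrence: a_0,…,a_{9} = 2, 3, 2, 8, -8, 48, -128, 448, -1408, 4608.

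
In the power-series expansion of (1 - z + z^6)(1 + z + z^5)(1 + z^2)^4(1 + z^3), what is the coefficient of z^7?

7

(1 - z + z^6) has coefficients 1,-1,0,0,0,0,1 for degrees 0…6.
(1 + z + z^5) has coefficients 1,1,0,0,0,1,0,0 for degrees 0…7.
Multiplying by (1 + z^2)^4 gives running coefficients 1,1,4,4,6,7,4,8 for degrees 0…7.
Finally multiplying by (1 + z^3), the product of all factors after the first has coefficients 1,1,4,5,7,11,8,14 for degrees 0…7.
[z^7] = 1·14 − 1·8 + 1·1 = 7.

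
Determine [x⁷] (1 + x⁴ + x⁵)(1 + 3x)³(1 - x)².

-8

(1 + x⁴ + x⁵) has coefficients 1,0,0,0,1,1 for degrees 0…5.
(1 + 3x)³ has coefficients 1,9,27,27,0,0,0,0 for degrees 0…7.
Finally multiplying by (1 - x)², the product of all factors after the first has coefficients 1,7,10,-18,-27,27,0,0 for degrees 0…7.
[x⁷] = 1·0 + 1·(-18) + 1·10 = -8.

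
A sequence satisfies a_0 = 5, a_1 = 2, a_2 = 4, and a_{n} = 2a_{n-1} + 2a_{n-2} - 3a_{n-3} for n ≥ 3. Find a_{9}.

The ordinary generating function has denominator 1 - 2x - 2x^2 + 3x^3.
Iterating the recurrence: a_0,…,a_{9} = 5, 2, 4, -3, -4, -26, -51, -142, -308, -747.

-747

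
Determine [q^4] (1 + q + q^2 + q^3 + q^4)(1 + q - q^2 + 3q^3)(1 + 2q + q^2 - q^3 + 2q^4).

13

(1 + q + q^2 + q^3 + q^4) has coefficients 1,1,1,1,1 for degrees 0…4.
(1 + q - q^2 + 3q^3) has coefficients 1,1,-1,3,0 for degrees 0…4.
Finally multiplying by (1 + 2q + q^2 - q^3 + 2q^4), the product of all factors after the first has coefficients 1,3,2,1,6 for degrees 0…4.
[q^4] = 1·6 + 1·1 + 1·2 + 1·3 + 1·1 = 13.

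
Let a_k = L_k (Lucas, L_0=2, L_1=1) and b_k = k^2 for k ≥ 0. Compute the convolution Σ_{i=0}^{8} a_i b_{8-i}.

697

This is [x^8] in the product of the two ordinary generating functions.
Σ = 2·64 + 1·49 + 3·36 + 4·25 + 7·16 + 11·9 + 18·4 + 29·1 + 47·0 = 697.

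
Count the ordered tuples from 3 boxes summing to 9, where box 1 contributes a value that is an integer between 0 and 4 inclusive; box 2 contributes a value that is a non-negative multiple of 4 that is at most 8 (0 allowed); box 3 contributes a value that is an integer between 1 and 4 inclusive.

5

The generating function for the choices is (1 + y + y^2 + y^3 + y^4)·(1 + y^4 + y^8)·(y + y^2 + y^3 + y^4); the count is [y^9].
(1 + y + y^2 + y^3 + y^4) has coefficients 1,1,1,1,1 for degrees 0…4.
(1 + y^4 + y^8) has coefficients 1,0,0,0,1,0,0,0,1,0 for degrees 0…9.
Finally multiplying by (y + y^2 + y^3 + y^4), the product of all factors after the first has coefficients 0,1,1,1,1,1,1,1,1,1 for degrees 0…9.
[y^9] = 1·1 + 1·1 + 1·1 + 1·1 + 1·1 = 5.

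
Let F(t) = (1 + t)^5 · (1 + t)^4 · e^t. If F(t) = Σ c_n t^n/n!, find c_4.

The EGF product rule gives c_4 = Σ_{k_1+k_2+k_3=4} C(4; k_1,k_2,k_3) · ∏ g_i(k_i), where (1+t)^5 gives the falling factorial (5)_k; (1+t)^4 gives the falling factorial (4)_k; e^t gives (1)^k.
g_1(k) for k = 0…4: 1, 5, 20, 60, 120.
g_2(k) for k = 0…4: 1, 4, 12, 24, 24.
g_3(k) for k = 0…4: 1, 1, 1, 1, 1.
First combine the last two factors: h(k) = Σ_j C(k,j)·g_2(j)·g_3(k−j) for k = 0…4: 1, 5, 21, 73, 209.
c_4 = Σ_k C(4,k)·g_1(k)·h(4−k) = 1·1·209 + 4·5·73 + 6·20·21 + 4·60·5 + 1·120·1 = 209 + 1460 + 2520 + 1200 + 120 = 5509.

5509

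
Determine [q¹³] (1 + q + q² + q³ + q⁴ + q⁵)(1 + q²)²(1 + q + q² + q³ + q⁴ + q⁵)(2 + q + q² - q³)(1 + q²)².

109

(1 + q + q² + q³ + q⁴ + q⁵) has coefficients 1,1,1,1,1,1 for degrees 0…5.
(1 + q²)² has coefficients 1,0,2,0,1,0,0,0,0,0,0,0,0,0 for degrees 0…13.
Multiplying by (1 + q + q² + q³ + q⁴ + q⁵) gives running coefficients 1,1,3,3,4,4,3,3,1,1,0,0,0,0 for degrees 0…13.
Multiplying by (2 + q + q² - q³) gives running coefficients 2,3,8,9,13,12,11,9,4,3,-1,0,-1,0 for degrees 0…13.
Finally multiplying by (1 + q²)², the product of all factors after the first has coefficients 2,3,12,15,31,33,45,42,39,33,18,15,1,3 for degrees 0…13.
[q¹³] = 1·3 + 1·1 + 1·15 + 1·18 + 1·33 + 1·39 = 109.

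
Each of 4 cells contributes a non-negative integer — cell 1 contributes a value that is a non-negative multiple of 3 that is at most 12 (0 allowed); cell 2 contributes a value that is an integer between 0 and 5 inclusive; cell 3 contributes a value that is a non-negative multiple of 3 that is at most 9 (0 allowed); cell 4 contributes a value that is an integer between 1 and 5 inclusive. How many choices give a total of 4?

The generating function for the choices is (1 + z³ + z⁶ + z⁹ + z¹²)·(1 + z + z² + z³ + z⁴ + z⁵)·(1 + z³ + z⁶ + z⁹)·(z + z² + z³ + z⁴ + z⁵); the count is [z⁴].
(1 + z³ + z⁶ + z⁹ + z¹²) has coefficients 1,0,0,1,0 for degrees 0…4.
(1 + z + z² + z³ + z⁴ + z⁵) has coefficients 1,1,1,1,1 for degrees 0…4.
Multiplying by (1 + z³ + z⁶ + z⁹) gives running coefficients 1,1,1,2,2 for degrees 0…4.
Finally multiplying by (z + z² + z³ + z⁴ + z⁵), the product of all factors after the first has coefficients 0,1,2,3,5 for degrees 0…4.
[z⁴] = 1·5 + 1·1 = 6.

6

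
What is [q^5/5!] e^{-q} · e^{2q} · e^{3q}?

The EGF product rule gives c_5 = Σ_{k_1+k_2+k_3=5} C(5; k_1,k_2,k_3) · ∏ g_i(k_i), where e^{-q} gives (-1)^k; e^{2q} gives (2)^k; e^{3q} gives (3)^k.
g_1(k) for k = 0…5: 1, -1, 1, -1, 1, -1.
g_2(k) for k = 0…5: 1, 2, 4, 8, 16, 32.
g_3(k) for k = 0…5: 1, 3, 9, 27, 81, 243.
First combine the last two factors: h(k) = Σ_j C(k,j)·g_2(j)·g_3(k−j) for k = 0…5: 1, 5, 25, 125, 625, 3125.
c_5 = Σ_k C(5,k)·g_1(k)·h(5−k) = 1·1·3125 + 5·(-1)·625 + 10·1·125 + 10·(-1)·25 + 5·1·5 + 1·(-1)·1 = 3125 − 3125 + 1250 − 250 + 25 − 1 = 1024.

1024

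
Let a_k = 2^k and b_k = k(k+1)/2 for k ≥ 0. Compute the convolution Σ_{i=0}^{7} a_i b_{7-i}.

466

The convolution is the x^7 coefficient of A(x)B(x).
Σ = 1·28 + 2·21 + 4·15 + 8·10 + 16·6 + 32·3 + 64·1 + 128·0 = 466.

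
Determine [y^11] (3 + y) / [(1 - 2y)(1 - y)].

Partial fractions give a closed form: a_n = (7)·2^n + (-4)·1^n.
At n = 11: a_11 = 14332.

14332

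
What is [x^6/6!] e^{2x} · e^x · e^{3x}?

The EGF product rule gives c_6 = Σ_{k_1+k_2+k_3=6} C(6; k_1,k_2,k_3) · ∏ g_i(k_i), where e^{2x} gives (2)^k; e^x gives (1)^k; e^{3x} gives (3)^k.
g_1(k) for k = 0…6: 1, 2, 4, 8, 16, 32, 64.
g_2(k) for k = 0…6: 1, 1, 1, 1, 1, 1, 1.
g_3(k) for k = 0…6: 1, 3, 9, 27, 81, 243, 729.
First combine the last two factors: h(k) = Σ_j C(k,j)·g_2(j)·g_3(k−j) for k = 0…6: 1, 4, 16, 64, 256, 1024, 4096.
c_6 = Σ_k C(6,k)·g_1(k)·h(6−k) = 1·1·4096 + 6·2·1024 + 15·4·256 + 20·8·64 + 15·16·16 + 6·32·4 + 1·64·1 = 4096 + 12288 + 15360 + 10240 + 3840 + 768 + 64 = 46656.

46656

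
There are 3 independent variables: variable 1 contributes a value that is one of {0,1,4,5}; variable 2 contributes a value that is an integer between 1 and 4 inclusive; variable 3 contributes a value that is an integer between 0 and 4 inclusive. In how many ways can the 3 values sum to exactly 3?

The generating function for the choices is (1 + y + y⁴ + y⁵)·(y + y² + y³ + y⁴)·(1 + y + y² + y³ + y⁴); the count is [y³].
(1 + y + y⁴ + y⁵) has coefficients 1,1,0,0 for degrees 0…3.
(y + y² + y³ + y⁴) has coefficients 0,1,1,1 for degrees 0…3.
Finally multiplying by (1 + y + y² + y³ + y⁴), the product of all factors after the first has coefficients 0,1,2,3 for degrees 0…3.
[y³] = 1·3 + 1·2 = 5.

5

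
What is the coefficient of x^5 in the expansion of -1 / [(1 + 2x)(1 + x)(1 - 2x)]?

21

Partial fractions give a closed form: a_n = (-1)·(-2)^n + (1/3)·(-1)^n + (-1/3)·2^n.
At n = 5: a_5 = 21.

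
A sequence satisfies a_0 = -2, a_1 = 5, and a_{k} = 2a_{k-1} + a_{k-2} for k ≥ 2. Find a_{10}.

The ordinary generating function has denominator 1 - 2q - q^2.
Iterating the recurrence: a_0,…,a_{10} = -2, 5, 8, 21, 50, 121, 292, 705, 1702, 4109, 9920.

9920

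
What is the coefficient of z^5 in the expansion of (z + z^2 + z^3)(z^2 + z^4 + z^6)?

2

(z + z^2 + z^3) has coefficients 0,1,1,1 for degrees 0…3.
(z^2 + z^4 + z^6) has coefficients 0,0,1,0,1,0 for degrees 0…5.
[z^5] = 1·1 + 1·0 + 1·1 = 2.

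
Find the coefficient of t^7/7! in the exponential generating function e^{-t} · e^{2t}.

1

The EGF product rule gives c_7 = Σ_{k_1+k_2=7} C(7; k_1,k_2) · ∏ g_i(k_i), where e^{-t} gives (-1)^k; e^{2t} gives (2)^k.
g_1(k) for k = 0…7: 1, -1, 1, -1, 1, -1, 1, -1.
g_2(k) for k = 0…7: 1, 2, 4, 8, 16, 32, 64, 128.
c_7 = Σ_k C(7,k)·g_1(k)·g_2(7−k) = 1·1·128 + 7·(-1)·64 + 21·1·32 + 35·(-1)·16 + 35·1·8 + 21·(-1)·4 + 7·1·2 + 1·(-1)·1 = 128 − 448 + 672 − 560 + 280 − 84 + 14 − 1 = 1.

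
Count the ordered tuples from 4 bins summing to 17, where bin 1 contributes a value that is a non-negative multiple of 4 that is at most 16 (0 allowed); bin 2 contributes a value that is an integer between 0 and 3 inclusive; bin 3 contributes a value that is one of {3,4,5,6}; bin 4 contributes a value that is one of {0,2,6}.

The generating function for the choices is (1 + q^4 + q^8 + q^12 + q^16)·(1 + q + q^2 + q^3)·(q^3 + q^4 + q^5 + q^6)·(1 + q^2 + q^6); the count is [q^17].
(1 + q^4 + q^8 + q^12 + q^16) has coefficients 1,0,0,0,1,0,0,0,1,0,0,0,1,0,0,0,1 for degrees 0…16.
(1 + q + q^2 + q^3) has coefficients 1,1,1,1,0,0,0,0,0,0,0,0,0,0,0,0,0,0 for degrees 0…17.
Multiplying by (q^3 + q^4 + q^5 + q^6) gives running coefficients 0,0,0,1,2,3,4,3,2,1,0,0,0,0,0,0,0,0 for degrees 0…17.
Finally multiplying by (1 + q^2 + q^6), the product of all factors after the first has coefficients 0,0,0,1,2,4,6,6,6,5,4,4,4,3,2,1,0,0 for degrees 0…17.
[q^17] = 1·0 + 1·3 + 1·5 + 1·4 + 1·0 = 12.

12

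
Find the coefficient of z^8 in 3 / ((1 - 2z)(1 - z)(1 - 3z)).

85503

Partial fractions give a closed form: a_n = (-12)·2^n + (3/2)·1^n + (27/2)·3^n.
At n = 8: a_8 = 85503.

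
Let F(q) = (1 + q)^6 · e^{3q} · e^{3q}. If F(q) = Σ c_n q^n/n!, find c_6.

The EGF product rule gives c_6 = Σ_{k_1+k_2+k_3=6} C(6; k_1,k_2,k_3) · ∏ g_i(k_i), where (1+q)^6 gives the falling factorial (6)_k; e^{3q} gives (3)^k; e^{3q} gives (3)^k.
g_1(k) for k = 0…6: 1, 6, 30, 120, 360, 720, 720.
g_2(k) for k = 0…6: 1, 3, 9, 27, 81, 243, 729.
g_3(k) for k = 0…6: 1, 3, 9, 27, 81, 243, 729.
First combine the last two factors: h(k) = Σ_j C(k,j)·g_2(j)·g_3(k−j) for k = 0…6: 1, 6, 36, 216, 1296, 7776, 46656.
c_6 = Σ_k C(6,k)·g_1(k)·h(6−k) = 1·1·46656 + 6·6·7776 + 15·30·1296 + 20·120·216 + 15·360·36 + 6·720·6 + 1·720·1 = 46656 + 279936 + 583200 + 518400 + 194400 + 25920 + 720 = 1649232.

1649232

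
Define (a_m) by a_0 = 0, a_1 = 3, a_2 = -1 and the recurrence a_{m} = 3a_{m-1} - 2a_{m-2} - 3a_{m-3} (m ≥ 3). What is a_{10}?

2945

The ordinary generating function has denominator 1 - 3q + 2q^2 + 3q^3.
Iterating the recurrence: a_0,…,a_{10} = 0, 3, -1, -9, -34, -81, -148, -180, -1, 801, 2945.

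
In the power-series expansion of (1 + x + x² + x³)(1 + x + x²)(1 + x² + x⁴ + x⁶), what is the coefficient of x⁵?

6

(1 + x + x² + x³) has coefficients 1,1,1,1 for degrees 0…3.
(1 + x + x²) has coefficients 1,1,1,0,0,0 for degrees 0…5.
Finally multiplying by (1 + x² + x⁴ + x⁶), the product of all factors after the first has coefficients 1,1,2,1,2,1 for degrees 0…5.
[x⁵] = 1·1 + 1·2 + 1·1 + 1·2 = 6.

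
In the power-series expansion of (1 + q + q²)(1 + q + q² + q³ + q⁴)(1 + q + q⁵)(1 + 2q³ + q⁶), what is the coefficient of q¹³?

8

(1 + q + q²) has coefficients 1,1,1 for degrees 0…2.
(1 + q + q² + q³ + q⁴) has coefficients 1,1,1,1,1,0,0,0,0,0,0,0,0,0 for degrees 0…13.
Multiplying by (1 + q + q⁵) gives running coefficients 1,2,2,2,2,2,1,1,1,1,0,0,0,0 for degrees 0…13.
Finally multiplying by (1 + 2q³ + q⁶), the product of all factors after the first has coefficients 1,2,2,4,6,6,6,7,7,5,4,4,3,1 for degrees 0…13.
[q¹³] = 1·1 + 1·3 + 1·4 = 8.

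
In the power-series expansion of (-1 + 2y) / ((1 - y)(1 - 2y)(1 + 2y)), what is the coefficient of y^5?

The denominator gives the recurrence a_n = a_(n−1) + 4a_(n−2) − 4a_(n−3) for n ≥ 3; the numerator fixes a_0 = -1, a_1 = 1, a_2 = -3.
Iterating: -1, 1, -3, 5, -11, 21, so a_5 = 21.

21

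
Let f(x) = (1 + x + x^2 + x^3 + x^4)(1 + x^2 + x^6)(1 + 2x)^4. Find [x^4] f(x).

114

(1 + x + x^2 + x^3 + x^4) has coefficients 1,1,1,1,1 for degrees 0…4.
(1 + x^2 + x^6) has coefficients 1,0,1,0,0 for degrees 0…4.
Finally multiplying by (1 + 2x)^4, the product of all factors after the first has coefficients 1,8,25,40,40 for degrees 0…4.
[x^4] = 1·40 + 1·40 + 1·25 + 1·8 + 1·1 = 114.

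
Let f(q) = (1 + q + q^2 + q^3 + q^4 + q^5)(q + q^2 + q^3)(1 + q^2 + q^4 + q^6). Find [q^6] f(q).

(1 + q + q^2 + q^3 + q^4 + q^5) has coefficients 1,1,1,1,1,1 for degrees 0…5.
(q + q^2 + q^3) has coefficients 0,1,1,1,0,0,0 for degrees 0…6.
Finally multiplying by (1 + q^2 + q^4 + q^6), the product of all factors after the first has coefficients 0,1,1,2,1,2,1 for degrees 0…6.
[q^6] = 1·1 + 1·2 + 1·1 + 1·2 + 1·1 + 1·1 = 8.

8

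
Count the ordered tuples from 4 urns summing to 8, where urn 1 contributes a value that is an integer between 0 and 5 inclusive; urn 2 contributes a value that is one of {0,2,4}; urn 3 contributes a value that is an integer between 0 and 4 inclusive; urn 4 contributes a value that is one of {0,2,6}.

27

The generating function for the choices is (1 + q + q² + q³ + q⁴ + q⁵)·(1 + q² + q⁴)·(1 + q + q² + q³ + q⁴)·(1 + q² + q⁶); the count is [q⁸].
(1 + q + q² + q³ + q⁴ + q⁵) has coefficients 1,1,1,1,1,1 for degrees 0…5.
(1 + q² + q⁴) has coefficients 1,0,1,0,1,0,0,0,0 for degrees 0…8.
Multiplying by (1 + q + q² + q³ + q⁴) gives running coefficients 1,1,2,2,3,2,2,1,1 for degrees 0…8.
Finally multiplying by (1 + q² + q⁶), the product of all factors after the first has coefficients 1,1,3,3,5,4,6,4,5 for degrees 0…8.
[q⁸] = 1·5 + 1·4 + 1·6 + 1·4 + 1·5 + 1·3 = 27.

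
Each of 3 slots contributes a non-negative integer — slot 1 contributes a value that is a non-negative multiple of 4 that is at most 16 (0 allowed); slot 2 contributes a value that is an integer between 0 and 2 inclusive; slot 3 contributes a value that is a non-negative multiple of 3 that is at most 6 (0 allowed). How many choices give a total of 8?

3

The generating function for the choices is (1 + q^4 + q^8 + q^12 + q^16)·(1 + q + q^2)·(1 + q^3 + q^6); the count is [q^8].
(1 + q^4 + q^8 + q^12 + q^16) has coefficients 1,0,0,0,1,0,0,0,1 for degrees 0…8.
(1 + q + q^2) has coefficients 1,1,1,0,0,0,0,0,0 for degrees 0…8.
Finally multiplying by (1 + q^3 + q^6), the product of all factors after the first has coefficients 1,1,1,1,1,1,1,1,1 for degrees 0…8.
[q^8] = 1·1 + 1·1 + 1·1 = 3.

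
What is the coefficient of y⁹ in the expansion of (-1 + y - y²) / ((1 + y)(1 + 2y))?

1789

The denominator gives the recurrence a_n = −3a_(n−1) − 2a_(n−2) for n ≥ 3; the numerator fixes a_0 = -1, a_1 = 4, a_2 = -11.
Iterating: -1, 4, -11, 25, -53, 109, -221, 445, -893, 1789, so a_9 = 1789.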